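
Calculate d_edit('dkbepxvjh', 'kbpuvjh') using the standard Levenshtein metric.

Let D[i][j] be the edit distance between the first i characters of 'dkbepxvjh' and the first j characters of 'kbpuvjh', with D[i][0] = i, D[0][j] = j, and D[i][j] = D[i-1][j-1] if the characters match, else 1 + min(D[i-1][j], D[i][j-1], D[i-1][j-1]). Filling the table (rows: prefixes of 'dkbepxvjh', columns: prefixes of 'kbpuvjh'):
     ε  k  b  p  u  v  j  h
  ε  0  1  2  3  4  5  6  7
  d  1  1  2  3  4  5  6  7
  k  2  1  2  3  4  5  6  7
  b  3  2  1  2  3  4  5  6
  e  4  3  2  2  3  4  5  6
  p  5  4  3  2  3  4  5  6
  x  6  5  4  3  3  4  5  6
  v  7  6  5  4  4  3  4  5
  j  8  7  6  5  5  4  3  4
  h  9  8  7  6  6  5  4  3
The bottom-right entry gives D[9][7] = 3, so no sequence of fewer than 3 edits works. Backtracking through the table gives one optimal edit sequence (3 edits):
  dkbepxvjh → kbepxvjh (del d @1)
  kbepxvjh → kbpxvjh (del e @3)
  kbpxvjh → kbpuvjh (sub x→u @4)
Edit distance = 3.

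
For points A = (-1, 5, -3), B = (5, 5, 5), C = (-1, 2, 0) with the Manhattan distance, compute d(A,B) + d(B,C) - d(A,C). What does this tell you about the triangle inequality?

d(A,B) = 6 + 0 + 8 = 14, d(B,C) = 6 + 3 + 5 = 14, d(A,C) = 0 + 3 + 3 = 6.
d(A,B) + d(B,C) - d(A,C) = 14 + 14 - 6 = 28 - 6 = 22. This is ≥ 0, so the triangle inequality holds for these points.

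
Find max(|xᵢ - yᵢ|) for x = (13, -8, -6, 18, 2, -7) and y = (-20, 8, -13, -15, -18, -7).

max(|x_i - y_i|) = max(|13 - (-20)|, |-8 - 8|, |-6 - (-13)|, |18 - (-15)|, |2 - (-18)|, |-7 - (-7)|) = max(33, 16, 7, 33, 20, 0) = 33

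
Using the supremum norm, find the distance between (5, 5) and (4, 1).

max(|x_i - y_i|) = max(|5 - 4|, |5 - 1|) = max(1, 4) = 4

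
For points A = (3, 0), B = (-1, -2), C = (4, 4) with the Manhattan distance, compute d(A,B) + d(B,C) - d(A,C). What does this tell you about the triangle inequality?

d(A,B) = 4 + 2 = 6, d(B,C) = 5 + 6 = 11, d(A,C) = 1 + 4 = 5.
d(A,B) + d(B,C) - d(A,C) = 6 + 11 - 5 = 17 - 5 = 12. This is ≥ 0, so the triangle inequality holds for these points.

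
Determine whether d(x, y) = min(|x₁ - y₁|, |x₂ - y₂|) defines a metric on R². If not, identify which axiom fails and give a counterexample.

No. d fails identity of indiscernibles: take x = (4, 0) and y = (4, 3). Then d(x,y) = min(|4 - 4|, |0 - 3|) = min(0, 3) = 0, yet x ≠ y.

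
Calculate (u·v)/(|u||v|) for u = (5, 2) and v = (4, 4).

With u = (5, 2), v = (4, 4):
u·v = 5·4 + 2·4 = 20 + 8 = 28.
|u| = √(5² + 2²) = √29, |v| = √(4² + 4²) = √32, so |u||v| = √(29·32) = √928.
cos θ = (u·v)/(|u||v|) = 28/√928 ≈ 0.9191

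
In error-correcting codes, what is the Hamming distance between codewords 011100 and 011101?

Differing positions: 6. Hamming distance = 1.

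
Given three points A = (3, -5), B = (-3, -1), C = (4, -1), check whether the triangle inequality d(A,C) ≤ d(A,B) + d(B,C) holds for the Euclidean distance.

d(A,B) = √(6² + 4²) = √52 ≈ 7.2111, d(B,C) = √(7² + 0²) = √49 = 7, d(A,C) = √(1² + 4²) = √17 ≈ 4.1231.
d(A,C) ≈ 4.1231 ≤ 7.2111 + 7 = 14.2111. Triangle inequality is satisfied.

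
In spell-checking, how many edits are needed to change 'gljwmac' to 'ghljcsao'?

Let D[i][j] be the edit distance between the first i characters of 'gljwmac' and the first j characters of 'ghljcsao', with D[i][0] = i, D[0][j] = j, and D[i][j] = D[i-1][j-1] if the characters match, else 1 + min(D[i-1][j], D[i][j-1], D[i-1][j-1]). Filling the table (rows: prefixes of 'gljwmac', columns: prefixes of 'ghljcsao'):
     ε  g  h  l  j  c  s  a  o
  ε  0  1  2  3  4  5  6  7  8
  g  1  0  1  2  3  4  5  6  7
  l  2  1  1  1  2  3  4  5  6
  j  3  2  2  2  1  2  3  4  5
  w  4  3  3  3  2  2  3  4  5
  m  5  4  4  4  3  3  3  4  5
  a  6  5  5  5  4  4  4  3  4
  c  7  6  6  6  5  4  5  4  4
The bottom-right entry gives D[7][8] = 4, so no sequence of fewer than 4 edits works. Backtracking through the table gives one optimal edit sequence (4 edits):
  gljwmac → ghljwmac (ins h @2)
  ghljwmac → ghljcmac (sub w→c @5)
  ghljcmac → ghljcsac (sub m→s @6)
  ghljcsac → ghljcsao (sub c→o @8)
Edit distance = 4.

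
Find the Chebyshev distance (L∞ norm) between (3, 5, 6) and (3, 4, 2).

max(|x_i - y_i|) = max(|3 - 3|, |5 - 4|, |6 - 2|) = max(0, 1, 4) = 4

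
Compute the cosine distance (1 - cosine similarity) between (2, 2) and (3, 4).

With u = (2, 2), v = (3, 4):
u·v = 2·3 + 2·4 = 6 + 8 = 14.
|u| = √(2² + 2²) = √8, |v| = √(3² + 4²) = √25, so |u||v| = √(8·25) = √200.
cos θ = (u·v)/(|u||v|) = 14/√200 ≈ 0.9899
Cosine distance = 1 - cos θ ≈ 1 - 0.9899 = 0.0101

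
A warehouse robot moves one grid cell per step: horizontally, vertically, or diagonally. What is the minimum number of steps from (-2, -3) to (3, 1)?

max(|x_i - y_i|) = max(|-2 - 3|, |-3 - 1|) = max(5, 4) = 5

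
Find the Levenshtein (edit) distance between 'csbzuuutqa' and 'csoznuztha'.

Let D[i][j] be the edit distance between the first i characters of 'csbzuuutqa' and the first j characters of 'csoznuztha', with D[i][0] = i, D[0][j] = j, and D[i][j] = D[i-1][j-1] if the characters match, else 1 + min(D[i-1][j], D[i][j-1], D[i-1][j-1]). Filling the table (rows: prefixes of 'csbzuuutqa', columns: prefixes of 'csoznuztha'):
     ε  c  s  o  z  n  u  z  t  h  a
  ε  0  1  2  3  4  5  6  7  8  9 10
  c  1  0  1  2  3  4  5  6  7  8  9
  s  2  1  0  1  2  3  4  5  6  7  8
  b  3  2  1  1  2  3  4  5  6  7  8
  z  4  3  2  2  1  2  3  4  5  6  7
  u  5  4  3  3  2  2  2  3  4  5  6
  u  6  5  4  4  3  3  2  3  4  5  6
  u  7  6  5  5  4  4  3  3  4  5  6
  t  8  7  6  6  5  5  4  4  3  4  5
  q  9  8  7  7  6  6  5  5  4  4  5
  a 10  9  8  8  7  7  6  6  5  5  4
The bottom-right entry gives D[10][10] = 4, so no sequence of fewer than 4 edits works. Backtracking through the table gives one optimal edit sequence (4 edits):
  csbzuuutqa → csozuuutqa (sub b→o @3)
  csozuuutqa → csoznuutqa (sub u→n @5)
  csoznuutqa → csoznuztqa (sub u→z @7)
  csoznuztqa → csoznuztha (sub q→h @9)
Edit distance = 4.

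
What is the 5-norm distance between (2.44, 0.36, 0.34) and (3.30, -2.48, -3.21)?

(Σ|x_i - y_i|^5)^(1/5) = (|2.44 - 3.3|^5 + |0.36 - (-2.48)|^5 + |0.34 - (-3.21)|^5)^(1/5)
= (0.86^5 + 2.84^5 + 3.55^5)^(1/5) ≈ (0.4704 + 184.7531 + 563.8217)^(1/5) = (749.0452)^(1/5) ≈ 3.7575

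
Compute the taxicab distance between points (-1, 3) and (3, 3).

Σ|x_i - y_i| = |-1 - 3| + |3 - 3| = 4 + 0 = 4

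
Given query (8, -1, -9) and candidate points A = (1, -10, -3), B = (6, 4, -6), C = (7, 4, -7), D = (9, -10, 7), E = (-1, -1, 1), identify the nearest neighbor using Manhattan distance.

Distances: d(A) = 22, d(B) = 10, d(C) = 8, d(D) = 26, d(E) = 19. Nearest: C = (7, 4, -7) with distance 8.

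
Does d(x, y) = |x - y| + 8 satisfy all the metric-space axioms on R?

No. d fails identity of indiscernibles (specifically d(x,x) = 0): d(2, 2) = |2 - 2| + 8 = 0 + 8 = 8 ≠ 0.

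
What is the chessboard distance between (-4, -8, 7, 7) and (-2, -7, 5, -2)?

max(|x_i - y_i|) = max(|-4 - (-2)|, |-8 - (-7)|, |7 - 5|, |7 - (-2)|) = max(2, 1, 2, 9) = 9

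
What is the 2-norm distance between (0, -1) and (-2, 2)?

(Σ|x_i - y_i|^2)^(1/2) = (|0 - (-2)|^2 + |-1 - 2|^2)^(1/2)
= (2^2 + 3^2)^(1/2) = (4 + 9)^(1/2) = (13)^(1/2) ≈ 3.6056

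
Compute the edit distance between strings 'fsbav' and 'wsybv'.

Let D[i][j] be the edit distance between the first i characters of 'fsbav' and the first j characters of 'wsybv', with D[i][0] = i, D[0][j] = j, and D[i][j] = D[i-1][j-1] if the characters match, else 1 + min(D[i-1][j], D[i][j-1], D[i-1][j-1]). Filling the table (rows: prefixes of 'fsbav', columns: prefixes of 'wsybv'):
     ε  w  s  y  b  v
  ε  0  1  2  3  4  5
  f  1  1  2  3  4  5
  s  2  2  1  2  3  4
  b  3  3  2  2  2  3
  a  4  4  3  3  3  3
  v  5  5  4  4  4  3
The bottom-right entry gives D[5][5] = 3, so no sequence of fewer than 3 edits works. Backtracking through the table gives one optimal edit sequence (3 edits):
  fsbav → wsbav (sub f→w @1)
  wsbav → wsyav (sub b→y @3)
  wsyav → wsybv (sub a→b @4)
Edit distance = 3.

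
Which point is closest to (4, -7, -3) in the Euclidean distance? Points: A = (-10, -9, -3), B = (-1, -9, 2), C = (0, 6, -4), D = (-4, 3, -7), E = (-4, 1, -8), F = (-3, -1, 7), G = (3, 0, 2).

Distances: d(A) ≈ 14.1421, d(B) ≈ 7.3485, d(C) ≈ 13.6382, d(D) ≈ 13.4164, d(E) ≈ 12.3693, d(F) ≈ 13.6015, d(G) ≈ 8.6603. Nearest: B = (-1, -9, 2) with distance 7.3485.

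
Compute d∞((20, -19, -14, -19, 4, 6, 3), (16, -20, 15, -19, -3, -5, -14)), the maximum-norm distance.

max(|x_i - y_i|) = max(|20 - 16|, |-19 - (-20)|, |-14 - 15|, |-19 - (-19)|, |4 - (-3)|, |6 - (-5)|, |3 - (-14)|) = max(4, 1, 29, 0, 7, 11, 17) = 29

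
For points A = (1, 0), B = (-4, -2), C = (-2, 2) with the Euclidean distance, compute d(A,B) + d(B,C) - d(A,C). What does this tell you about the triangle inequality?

d(A,B) = √(5² + 2²) = √29 ≈ 5.3852, d(B,C) = √(2² + 4²) = √20 ≈ 4.4721, d(A,C) = √(3² + 2²) = √13 ≈ 3.6056.
d(A,B) + d(B,C) - d(A,C) = 5.3852 + 4.4721 - 3.6056 = 9.8573 - 3.6056 = 6.2517 (to 4 decimal places). This is ≥ 0, so the triangle inequality holds for these points.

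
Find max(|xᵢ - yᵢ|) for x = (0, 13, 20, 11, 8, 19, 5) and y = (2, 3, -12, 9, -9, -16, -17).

max(|x_i - y_i|) = max(|0 - 2|, |13 - 3|, |20 - (-12)|, |11 - 9|, |8 - (-9)|, |19 - (-16)|, |5 - (-17)|) = max(2, 10, 32, 2, 17, 35, 22) = 35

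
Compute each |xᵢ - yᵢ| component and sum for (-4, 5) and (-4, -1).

Σ|x_i - y_i| = |-4 - (-4)| + |5 - (-1)| = 0 + 6 = 6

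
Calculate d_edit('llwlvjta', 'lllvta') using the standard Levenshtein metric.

Let D[i][j] be the edit distance between the first i characters of 'llwlvjta' and the first j characters of 'lllvta', with D[i][0] = i, D[0][j] = j, and D[i][j] = D[i-1][j-1] if the characters match, else 1 + min(D[i-1][j], D[i][j-1], D[i-1][j-1]). Filling the table (rows: prefixes of 'llwlvjta', columns: prefixes of 'lllvta'):
     ε  l  l  l  v  t  a
  ε  0  1  2  3  4  5  6
  l  1  0  1  2  3  4  5
  l  2  1  0  1  2  3  4
  w  3  2  1  1  2  3  4
  l  4  3  2  1  2  3  4
  v  5  4  3  2  1  2  3
  j  6  5  4  3  2  2  3
  t  7  6  5  4  3  2  3
  a  8  7  6  5  4  3  2
The bottom-right entry gives D[8][6] = 2, so no sequence of fewer than 2 edits works. Backtracking through the table gives one optimal edit sequence (2 edits):
  llwlvjta → lllvjta (del w @3)
  lllvjta → lllvta (del j @5)
Edit distance = 2.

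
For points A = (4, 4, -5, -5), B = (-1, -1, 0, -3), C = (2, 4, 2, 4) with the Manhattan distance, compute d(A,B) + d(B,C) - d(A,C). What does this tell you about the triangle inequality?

d(A,B) = 5 + 5 + 5 + 2 = 17, d(B,C) = 3 + 5 + 2 + 7 = 17, d(A,C) = 2 + 0 + 7 + 9 = 18.
d(A,B) + d(B,C) - d(A,C) = 17 + 17 - 18 = 34 - 18 = 16. This is ≥ 0, so the triangle inequality holds for these points.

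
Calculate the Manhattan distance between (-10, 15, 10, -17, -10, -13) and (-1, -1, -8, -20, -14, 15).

Σ|x_i - y_i| = |-10 - (-1)| + |15 - (-1)| + |10 - (-8)| + |-17 - (-20)| + |-10 - (-14)| + |-13 - 15| = 9 + 16 + 18 + 3 + 4 + 28 = 78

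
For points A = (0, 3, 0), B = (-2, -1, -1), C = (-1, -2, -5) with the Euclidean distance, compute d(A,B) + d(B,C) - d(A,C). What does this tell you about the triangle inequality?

d(A,B) = √(2² + 4² + 1²) = √21 ≈ 4.5826, d(B,C) = √(1² + 1² + 4²) = √18 ≈ 4.2426, d(A,C) = √(1² + 5² + 5²) = √51 ≈ 7.1414.
d(A,B) + d(B,C) - d(A,C) = 4.5826 + 4.2426 - 7.1414 = 8.8252 - 7.1414 = 1.6838 (to 4 decimal places). This is ≥ 0, so the triangle inequality holds for these points.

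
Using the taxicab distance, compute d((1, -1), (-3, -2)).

Σ|x_i - y_i| = |1 - (-3)| + |-1 - (-2)| = 4 + 1 = 5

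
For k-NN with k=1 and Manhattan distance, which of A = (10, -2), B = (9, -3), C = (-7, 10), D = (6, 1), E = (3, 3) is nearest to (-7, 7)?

Distances: d(A) = 26, d(B) = 26, d(C) = 3, d(D) = 19, d(E) = 14. Nearest: C = (-7, 10) with distance 3.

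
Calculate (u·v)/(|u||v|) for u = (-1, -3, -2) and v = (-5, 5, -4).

With u = (-1, -3, -2), v = (-5, 5, -4):
u·v = (-1)·(-5) + (-3)·5 + (-2)·(-4) = 5 + (-15) + 8 = -2.
|u| = √((-1)² + (-3)² + (-2)²) = √14, |v| = √((-5)² + 5² + (-4)²) = √66, so |u||v| = √(14·66) = √924.
cos θ = (u·v)/(|u||v|) = -2/√924 ≈ -0.0658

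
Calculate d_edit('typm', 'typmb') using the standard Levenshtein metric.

Let D[i][j] be the edit distance between the first i characters of 'typm' and the first j characters of 'typmb', with D[i][0] = i, D[0][j] = j, and D[i][j] = D[i-1][j-1] if the characters match, else 1 + min(D[i-1][j], D[i][j-1], D[i-1][j-1]). Filling the table (rows: prefixes of 'typm', columns: prefixes of 'typmb'):
     ε  t  y  p  m  b
  ε  0  1  2  3  4  5
  t  1  0  1  2  3  4
  y  2  1  0  1  2  3
  p  3  2  1  0  1  2
  m  4  3  2  1  0  1
The bottom-right entry gives D[4][5] = 1, so no sequence of fewer than 1 edit works. Backtracking through the table gives one optimal edit sequence (1 edit):
  typm → typmb (ins b @5)
Edit distance = 1.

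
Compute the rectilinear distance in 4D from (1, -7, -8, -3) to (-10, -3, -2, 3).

Σ|x_i - y_i| = |1 - (-10)| + |-7 - (-3)| + |-8 - (-2)| + |-3 - 3| = 11 + 4 + 6 + 6 = 27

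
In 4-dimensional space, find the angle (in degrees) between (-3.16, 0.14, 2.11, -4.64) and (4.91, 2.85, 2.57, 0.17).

With u = (-3.16, 0.14, 2.11, -4.64), v = (4.91, 2.85, 2.57, 0.17):
u·v = (-3.16)·4.91 + 0.14·2.85 + 2.11·2.57 + (-4.64)·0.17 = (-15.5156) + 0.399 + 5.4227 + (-0.7888) = -10.4827.
|u| = √((-3.16)² + 0.14² + 2.11² + (-4.64)²) = √(9.9856 + 0.0196 + 4.4521 + 21.5296) = √35.9869, |v| = √(4.91² + 2.85² + 2.57² + 0.17²) = √(24.1081 + 8.1225 + 6.6049 + 0.0289) = √38.8644.
cos θ = (u·v)/(|u||v|) = -10.4827/(√35.9869·√38.8644) ≈ -0.280301
θ = arccos(-0.280301) ≈ 106.28°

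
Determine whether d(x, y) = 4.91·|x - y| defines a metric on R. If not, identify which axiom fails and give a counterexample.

Yes. Since |x - y| is a metric on R and 4.91 > 0, the positive scalar multiple 4.91·|x - y| is also a metric: scaling by a positive constant preserves non-negativity, identity (d=0 ⟺ |x-y|=0 ⟺ x=y), symmetry, and the triangle inequality.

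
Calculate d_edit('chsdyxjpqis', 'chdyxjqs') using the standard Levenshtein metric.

Let D[i][j] be the edit distance between the first i characters of 'chsdyxjpqis' and the first j characters of 'chdyxjqs', with D[i][0] = i, D[0][j] = j, and D[i][j] = D[i-1][j-1] if the characters match, else 1 + min(D[i-1][j], D[i][j-1], D[i-1][j-1]). Filling the table (rows: prefixes of 'chsdyxjpqis', columns: prefixes of 'chdyxjqs'):
     ε  c  h  d  y  x  j  q  s
  ε  0  1  2  3  4  5  6  7  8
  c  1  0  1  2  3  4  5  6  7
  h  2  1  0  1  2  3  4  5  6
  s  3  2  1  1  2  3  4  5  5
  d  4  3  2  1  2  3  4  5  6
  y  5  4  3  2  1  2  3  4  5
  x  6  5  4  3  2  1  2  3  4
  j  7  6  5  4  3  2  1  2  3
  p  8  7  6  5  4  3  2  2  3
  q  9  8  7  6  5  4  3  2  3
  i 10  9  8  7  6  5  4  3  3
  s 11 10  9  8  7  6  5  4  3
The bottom-right entry gives D[11][8] = 3, so no sequence of fewer than 3 edits works. Backtracking through the table gives one optimal edit sequence (3 edits):
  chsdyxjpqis → chdyxjpqis (del s @3)
  chdyxjpqis → chdyxjqis (del p @7)
  chdyxjqis → chdyxjqs (del i @8)
Edit distance = 3.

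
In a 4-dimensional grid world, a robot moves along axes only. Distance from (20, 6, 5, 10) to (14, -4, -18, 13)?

Σ|x_i - y_i| = |20 - 14| + |6 - (-4)| + |5 - (-18)| + |10 - 13| = 6 + 10 + 23 + 3 = 42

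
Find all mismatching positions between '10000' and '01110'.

Differing positions: 1, 2, 3, 4. Hamming distance = 4.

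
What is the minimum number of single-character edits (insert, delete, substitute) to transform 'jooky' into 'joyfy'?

Let D[i][j] be the edit distance between the first i characters of 'jooky' and the first j characters of 'joyfy', with D[i][0] = i, D[0][j] = j, and D[i][j] = D[i-1][j-1] if the characters match, else 1 + min(D[i-1][j], D[i][j-1], D[i-1][j-1]). Filling the table (rows: prefixes of 'jooky', columns: prefixes of 'joyfy'):
     ε  j  o  y  f  y
  ε  0  1  2  3  4  5
  j  1  0  1  2  3  4
  o  2  1  0  1  2  3
  o  3  2  1  1  2  3
  k  4  3  2  2  2  3
  y  5  4  3  2  3  2
The bottom-right entry gives D[5][5] = 2, so no sequence of fewer than 2 edits works. Backtracking through the table gives one optimal edit sequence (2 edits):
  jooky → joyky (sub o→y @3)
  joyky → joyfy (sub k→f @4)
Edit distance = 2.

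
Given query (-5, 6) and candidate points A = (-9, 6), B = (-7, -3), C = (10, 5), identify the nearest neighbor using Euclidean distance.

Distances: d(A) = 4, d(B) ≈ 9.2195, d(C) ≈ 15.0333. Nearest: A = (-9, 6) with distance 4.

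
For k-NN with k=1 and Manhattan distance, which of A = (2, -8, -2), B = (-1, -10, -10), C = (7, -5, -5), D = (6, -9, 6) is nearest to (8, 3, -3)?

Distances: d(A) = 18, d(B) = 29, d(C) = 11, d(D) = 23. Nearest: C = (7, -5, -5) with distance 11.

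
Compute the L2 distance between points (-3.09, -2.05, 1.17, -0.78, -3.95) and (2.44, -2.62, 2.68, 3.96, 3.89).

(Σ|x_i - y_i|^2)^(1/2) = (|-3.09 - 2.44|^2 + |-2.05 - (-2.62)|^2 + |1.17 - 2.68|^2 + |-0.78 - 3.96|^2 + |-3.95 - 3.89|^2)^(1/2)
= (5.53^2 + 0.57^2 + 1.51^2 + 4.74^2 + 7.84^2)^(1/2) = (30.5809 + 0.3249 + 2.2801 + 22.4676 + 61.4656)^(1/2) = (117.1191)^(1/2) ≈ 10.8222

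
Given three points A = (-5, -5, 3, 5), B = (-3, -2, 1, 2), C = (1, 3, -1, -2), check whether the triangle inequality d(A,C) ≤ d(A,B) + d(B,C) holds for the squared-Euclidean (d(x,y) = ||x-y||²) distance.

d(A,B) = 2² + 3² + 2² + 3² = 26, d(B,C) = 4² + 5² + 2² + 4² = 61, d(A,C) = 6² + 8² + 4² + 7² = 165.
d(A,C) = 165 > 26 + 61 = 87. Triangle inequality is VIOLATED. (Squared-Euclidean is not a metric — this is a counterexample.)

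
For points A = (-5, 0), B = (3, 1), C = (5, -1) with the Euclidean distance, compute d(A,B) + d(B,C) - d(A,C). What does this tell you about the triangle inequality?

d(A,B) = √(8² + 1²) = √65 ≈ 8.0623, d(B,C) = √(2² + 2²) = √8 ≈ 2.8284, d(A,C) = √(10² + 1²) = √101 ≈ 10.0499.
d(A,B) + d(B,C) - d(A,C) = 8.0623 + 2.8284 - 10.0499 = 10.8907 - 10.0499 = 0.8408 (to 4 decimal places). This is ≥ 0, so the triangle inequality holds for these points.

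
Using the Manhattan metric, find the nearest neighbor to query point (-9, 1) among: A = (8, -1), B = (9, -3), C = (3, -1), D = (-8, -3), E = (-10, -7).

Distances: d(A) = 19, d(B) = 22, d(C) = 14, d(D) = 5, d(E) = 9. Nearest: D = (-8, -3) with distance 5.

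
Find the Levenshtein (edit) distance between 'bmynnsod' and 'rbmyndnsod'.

Let D[i][j] be the edit distance between the first i characters of 'bmynnsod' and the first j characters of 'rbmyndnsod', with D[i][0] = i, D[0][j] = j, and D[i][j] = D[i-1][j-1] if the characters match, else 1 + min(D[i-1][j], D[i][j-1], D[i-1][j-1]). Filling the table (rows: prefixes of 'bmynnsod', columns: prefixes of 'rbmyndnsod'):
     ε  r  b  m  y  n  d  n  s  o  d
  ε  0  1  2  3  4  5  6  7  8  9 10
  b  1  1  1  2  3  4  5  6  7  8  9
  m  2  2  2  1  2  3  4  5  6  7  8
  y  3  3  3  2  1  2  3  4  5  6  7
  n  4  4  4  3  2  1  2  3  4  5  6
  n  5  5  5  4  3  2  2  2  3  4  5
  s  6  6  6  5  4  3  3  3  2  3  4
  o  7  7  7  6  5  4  4  4  3  2  3
  d  8  8  8  7  6  5  4  5  4  3  2
The bottom-right entry gives D[8][10] = 2, so no sequence of fewer than 2 edits works. Backtracking through the table gives one optimal edit sequence (2 edits):
  bmynnsod → rbmynnsod (ins r @1)
  rbmynnsod → rbmyndnsod (ins d @6)
Edit distance = 2.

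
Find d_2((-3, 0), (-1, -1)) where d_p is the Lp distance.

(Σ|x_i - y_i|^2)^(1/2) = (|-3 - (-1)|^2 + |0 - (-1)|^2)^(1/2)
= (2^2 + 1^2)^(1/2) = (4 + 1)^(1/2) = (5)^(1/2) ≈ 2.2361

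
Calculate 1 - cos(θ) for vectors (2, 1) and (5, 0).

With u = (2, 1), v = (5, 0):
u·v = 2·5 + 1·0 = 10 + 0 = 10.
|u| = √(2² + 1²) = √5, |v| = √(5² + 0²) = √25, so |u||v| = √(5·25) = √125.
cos θ = (u·v)/(|u||v|) = 10/√125 ≈ 0.8944
Cosine distance = 1 - cos θ ≈ 1 - 0.8944 = 0.1056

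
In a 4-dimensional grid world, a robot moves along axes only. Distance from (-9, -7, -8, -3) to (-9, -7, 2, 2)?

Σ|x_i - y_i| = |-9 - (-9)| + |-7 - (-7)| + |-8 - 2| + |-3 - 2| = 0 + 0 + 10 + 5 = 15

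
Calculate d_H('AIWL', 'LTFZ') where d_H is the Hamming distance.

Differing positions: 1, 2, 3, 4. Hamming distance = 4.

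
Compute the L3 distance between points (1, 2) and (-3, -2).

(Σ|x_i - y_i|^3)^(1/3) = (|1 - (-3)|^3 + |2 - (-2)|^3)^(1/3)
= (4^3 + 4^3)^(1/3) = (64 + 64)^(1/3) = (128)^(1/3) ≈ 5.0397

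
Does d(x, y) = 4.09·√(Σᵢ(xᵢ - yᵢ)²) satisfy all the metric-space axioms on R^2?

Yes. The L2 (Euclidean) norm induces a metric on R^2, and multiplying a metric by a positive constant 4.09 > 0 preserves all four axioms: non-negativity (4.09·||x-y|| ≥ 0), identity (4.09·||x-y|| = 0 ⟺ ||x-y|| = 0 ⟺ x = y), symmetry (||x-y|| = ||y-x||), and the triangle inequality (4.09·||x-z|| ≤ 4.09·||x-y|| + 4.09·||y-z||). So d is a metric.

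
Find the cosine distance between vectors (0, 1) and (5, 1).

With u = (0, 1), v = (5, 1):
u·v = 0·5 + 1·1 = 0 + 1 = 1.
|u| = √(0² + 1²) = √1, |v| = √(5² + 1²) = √26, so |u||v| = √(1·26) = √26.
cos θ = (u·v)/(|u||v|) = 1/√26 ≈ 0.1961
Cosine distance = 1 - cos θ ≈ 1 - 0.1961 = 0.8039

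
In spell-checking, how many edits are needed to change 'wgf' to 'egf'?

Let D[i][j] be the edit distance between the first i characters of 'wgf' and the first j characters of 'egf', with D[i][0] = i, D[0][j] = j, and D[i][j] = D[i-1][j-1] if the characters match, else 1 + min(D[i-1][j], D[i][j-1], D[i-1][j-1]). Filling the table (rows: prefixes of 'wgf', columns: prefixes of 'egf'):
     ε  e  g  f
  ε  0  1  2  3
  w  1  1  2  3
  g  2  2  1  2
  f  3  3  2  1
The bottom-right entry gives D[3][3] = 1, so no sequence of fewer than 1 edit works. Backtracking through the table gives one optimal edit sequence (1 edit):
  wgf → egf (sub w→e @1)
Edit distance = 1.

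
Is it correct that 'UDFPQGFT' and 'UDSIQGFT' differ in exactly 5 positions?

Differing positions: 3, 4. Hamming distance = 2, so the claim that d_H = 5 is false.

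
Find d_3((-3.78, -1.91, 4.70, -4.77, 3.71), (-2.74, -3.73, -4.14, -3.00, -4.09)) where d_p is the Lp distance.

(Σ|x_i - y_i|^3)^(1/3) = (|-3.78 - (-2.74)|^3 + |-1.91 - (-3.73)|^3 + |4.7 - (-4.14)|^3 + |-4.77 - (-3)|^3 + |3.71 - (-4.09)|^3)^(1/3)
= (1.04^3 + 1.82^3 + 8.84^3 + 1.77^3 + 7.8^3)^(1/3) ≈ (1.1249 + 6.0286 + 690.8071 + 5.5452 + 474.552)^(1/3) = (1178.0578)^(1/3) ≈ 10.5614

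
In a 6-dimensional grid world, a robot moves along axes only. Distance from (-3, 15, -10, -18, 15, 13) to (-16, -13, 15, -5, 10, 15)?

Σ|x_i - y_i| = |-3 - (-16)| + |15 - (-13)| + |-10 - 15| + |-18 - (-5)| + |15 - 10| + |13 - 15| = 13 + 28 + 25 + 13 + 5 + 2 = 86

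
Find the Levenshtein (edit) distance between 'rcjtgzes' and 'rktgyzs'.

Let D[i][j] be the edit distance between the first i characters of 'rcjtgzes' and the first j characters of 'rktgyzs', with D[i][0] = i, D[0][j] = j, and D[i][j] = D[i-1][j-1] if the characters match, else 1 + min(D[i-1][j], D[i][j-1], D[i-1][j-1]). Filling the table (rows: prefixes of 'rcjtgzes', columns: prefixes of 'rktgyzs'):
     ε  r  k  t  g  y  z  s
  ε  0  1  2  3  4  5  6  7
  r  1  0  1  2  3  4  5  6
  c  2  1  1  2  3  4  5  6
  j  3  2  2  2  3  4  5  6
  t  4  3  3  2  3  4  5  6
  g  5  4  4  3  2  3  4  5
  z  6  5  5  4  3  3  3  4
  e  7  6  6  5  4  4  4  4
  s  8  7  7  6  5  5  5  4
The bottom-right entry gives D[8][7] = 4, so no sequence of fewer than 4 edits works. Backtracking through the table gives one optimal edit sequence (4 edits):
  rcjtgzes → rjtgzes (del c @2)
  rjtgzes → rktgzes (sub j→k @2)
  rktgzes → rktgyes (sub z→y @5)
  rktgyes → rktgyzs (sub e→z @6)
Edit distance = 4.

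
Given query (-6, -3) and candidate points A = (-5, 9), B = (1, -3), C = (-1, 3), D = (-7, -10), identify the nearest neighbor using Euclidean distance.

Distances: d(A) ≈ 12.0416, d(B) = 7, d(C) ≈ 7.8102, d(D) ≈ 7.0711. Nearest: B = (1, -3) with distance 7.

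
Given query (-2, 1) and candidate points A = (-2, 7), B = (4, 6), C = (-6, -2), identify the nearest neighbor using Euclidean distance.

Distances: d(A) = 6, d(B) ≈ 7.8102, d(C) = 5. Nearest: C = (-6, -2) with distance 5.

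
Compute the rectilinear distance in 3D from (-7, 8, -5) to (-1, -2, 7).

Σ|x_i - y_i| = |-7 - (-1)| + |8 - (-2)| + |-5 - 7| = 6 + 10 + 12 = 28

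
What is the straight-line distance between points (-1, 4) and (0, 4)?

√(Σ(x_i - y_i)²) = √((-1 - 0)² + (4 - 4)²)
= √((-1)² + 0²) = √(1 + 0) = √1 = 1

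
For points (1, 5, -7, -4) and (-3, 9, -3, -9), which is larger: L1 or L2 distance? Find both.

L1 = |1 - (-3)| + |5 - 9| + |-7 - (-3)| + |-4 - (-9)| = 4 + 4 + 4 + 5 = 17
L2 = √(4² + 4² + 4² + 5²) = √73 ≈ 8.544
L1 ≥ L2 always (equality iff movement is along one axis); L1 > L2 here.
Ratio L1/L2 = 17/√73 ≈ 1.9897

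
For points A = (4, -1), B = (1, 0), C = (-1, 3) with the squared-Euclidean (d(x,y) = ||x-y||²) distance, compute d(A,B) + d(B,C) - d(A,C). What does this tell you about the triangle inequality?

d(A,B) = 3² + 1² = 10, d(B,C) = 2² + 3² = 13, d(A,C) = 5² + 4² = 41.
d(A,B) + d(B,C) - d(A,C) = 10 + 13 - 41 = 23 - 41 = -18. This is < 0, so the triangle inequality FAILS for these points (squared-Euclidean is not a metric).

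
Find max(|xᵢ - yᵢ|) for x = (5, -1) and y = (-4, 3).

max(|x_i - y_i|) = max(|5 - (-4)|, |-1 - 3|) = max(9, 4) = 9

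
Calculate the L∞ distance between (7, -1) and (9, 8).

max(|x_i - y_i|) = max(|7 - 9|, |-1 - 8|) = max(2, 9) = 9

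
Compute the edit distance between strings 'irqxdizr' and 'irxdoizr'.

Let D[i][j] be the edit distance between the first i characters of 'irqxdizr' and the first j characters of 'irxdoizr', with D[i][0] = i, D[0][j] = j, and D[i][j] = D[i-1][j-1] if the characters match, else 1 + min(D[i-1][j], D[i][j-1], D[i-1][j-1]). Filling the table (rows: prefixes of 'irqxdizr', columns: prefixes of 'irxdoizr'):
     ε  i  r  x  d  o  i  z  r
  ε  0  1  2  3  4  5  6  7  8
  i  1  0  1  2  3  4  5  6  7
  r  2  1  0  1  2  3  4  5  6
  q  3  2  1  1  2  3  4  5  6
  x  4  3  2  1  2  3  4  5  6
  d  5  4  3  2  1  2  3  4  5
  i  6  5  4  3  2  2  2  3  4
  z  7  6  5  4  3  3  3  2  3
  r  8  7  6  5  4  4  4  3  2
The bottom-right entry gives D[8][8] = 2, so no sequence of fewer than 2 edits works. Backtracking through the table gives one optimal edit sequence (2 edits):
  irqxdizr → irxdizr (del q @3)
  irxdizr → irxdoizr (ins o @5)
Edit distance = 2.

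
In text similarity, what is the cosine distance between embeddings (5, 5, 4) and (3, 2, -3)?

With u = (5, 5, 4), v = (3, 2, -3):
u·v = 5·3 + 5·2 + 4·(-3) = 15 + 10 + (-12) = 13.
|u| = √(5² + 5² + 4²) = √66, |v| = √(3² + 2² + (-3)²) = √22, so |u||v| = √(66·22) = √1452.
cos θ = (u·v)/(|u||v|) = 13/√1452 ≈ 0.3412
Cosine distance = 1 - cos θ ≈ 1 - 0.3412 = 0.6588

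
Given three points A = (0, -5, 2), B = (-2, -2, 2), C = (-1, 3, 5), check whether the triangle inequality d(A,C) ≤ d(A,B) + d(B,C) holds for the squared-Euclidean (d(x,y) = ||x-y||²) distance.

d(A,B) = 2² + 3² + 0² = 13, d(B,C) = 1² + 5² + 3² = 35, d(A,C) = 1² + 8² + 3² = 74.
d(A,C) = 74 > 13 + 35 = 48. Triangle inequality is VIOLATED. (Squared-Euclidean is not a metric — this is a counterexample.)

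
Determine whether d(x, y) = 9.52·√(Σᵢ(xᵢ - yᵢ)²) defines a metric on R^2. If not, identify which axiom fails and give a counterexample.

Yes. The L2 (Euclidean) norm induces a metric on R^2, and multiplying a metric by a positive constant 9.52 > 0 preserves all four axioms: non-negativity (9.52·||x-y|| ≥ 0), identity (9.52·||x-y|| = 0 ⟺ ||x-y|| = 0 ⟺ x = y), symmetry (||x-y|| = ||y-x||), and the triangle inequality (9.52·||x-z|| ≤ 9.52·||x-y|| + 9.52·||y-z||). So d is a metric.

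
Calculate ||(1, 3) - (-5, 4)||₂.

√(Σ(x_i - y_i)²) = √((1 - (-5))² + (3 - 4)²)
= √(6² + (-1)²) = √(36 + 1) = √37 ≈ 6.0828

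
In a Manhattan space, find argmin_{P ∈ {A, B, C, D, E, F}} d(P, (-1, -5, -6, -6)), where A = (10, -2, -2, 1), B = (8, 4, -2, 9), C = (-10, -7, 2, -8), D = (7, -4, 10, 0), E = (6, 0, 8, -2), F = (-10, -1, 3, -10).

Distances: d(A) = 25, d(B) = 37, d(C) = 21, d(D) = 31, d(E) = 30, d(F) = 26. Nearest: C = (-10, -7, 2, -8) with distance 21.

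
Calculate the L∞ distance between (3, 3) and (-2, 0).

max(|x_i - y_i|) = max(|3 - (-2)|, |3 - 0|) = max(5, 3) = 5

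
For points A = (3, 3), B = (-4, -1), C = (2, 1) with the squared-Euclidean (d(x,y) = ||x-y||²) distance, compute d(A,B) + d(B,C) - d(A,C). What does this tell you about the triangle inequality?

d(A,B) = 7² + 4² = 65, d(B,C) = 6² + 2² = 40, d(A,C) = 1² + 2² = 5.
d(A,B) + d(B,C) - d(A,C) = 65 + 40 - 5 = 105 - 5 = 100. This is ≥ 0, so the triangle inequality holds for these points.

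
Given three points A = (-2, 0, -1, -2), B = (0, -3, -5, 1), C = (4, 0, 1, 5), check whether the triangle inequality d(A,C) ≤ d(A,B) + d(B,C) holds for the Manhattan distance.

d(A,B) = 2 + 3 + 4 + 3 = 12, d(B,C) = 4 + 3 + 6 + 4 = 17, d(A,C) = 6 + 0 + 2 + 7 = 15.
d(A,C) = 15 ≤ 12 + 17 = 29. Triangle inequality is satisfied.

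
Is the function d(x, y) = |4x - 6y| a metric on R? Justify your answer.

No. d fails symmetry: d(3, 7) = |4·3 - 6·7| = |-30| = 30, but d(7, 3) = |4·7 - 6·3| = |10| = 10. Since 30 ≠ 10, d(x,y) ≠ d(y,x) in general.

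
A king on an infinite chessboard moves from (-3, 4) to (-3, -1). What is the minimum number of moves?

max(|x_i - y_i|) = max(|-3 - (-3)|, |4 - (-1)|) = max(0, 5) = 5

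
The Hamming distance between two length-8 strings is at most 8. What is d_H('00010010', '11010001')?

Differing positions: 1, 2, 7, 8. Hamming distance = 4. The maximum possible Hamming distance for length-8 strings is 8, so d_H/8 = 4/8 = 0.5.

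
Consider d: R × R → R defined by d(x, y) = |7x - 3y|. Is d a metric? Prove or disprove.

No. d fails symmetry: d(6, 4) = |7·6 - 3·4| = |30| = 30, but d(4, 6) = |7·4 - 3·6| = |10| = 10. Since 30 ≠ 10, d(x,y) ≠ d(y,x) in general.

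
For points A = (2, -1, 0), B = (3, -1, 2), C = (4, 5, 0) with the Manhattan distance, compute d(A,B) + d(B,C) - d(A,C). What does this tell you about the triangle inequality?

d(A,B) = 1 + 0 + 2 = 3, d(B,C) = 1 + 6 + 2 = 9, d(A,C) = 2 + 6 + 0 = 8.
d(A,B) + d(B,C) - d(A,C) = 3 + 9 - 8 = 12 - 8 = 4. This is ≥ 0, so the triangle inequality holds for these points.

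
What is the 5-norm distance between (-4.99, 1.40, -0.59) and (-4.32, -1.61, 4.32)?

(Σ|x_i - y_i|^5)^(1/5) = (|-4.99 - (-4.32)|^5 + |1.4 - (-1.61)|^5 + |-0.59 - 4.32|^5)^(1/5)
= (0.67^5 + 3.01^5 + 4.91^5)^(1/5) ≈ (0.135 + 247.0771 + 2853.6944)^(1/5) = (3100.9065)^(1/5) ≈ 4.9923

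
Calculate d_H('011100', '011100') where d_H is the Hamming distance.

Differing positions: none. Hamming distance = 0.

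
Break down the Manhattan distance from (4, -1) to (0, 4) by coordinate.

Σ|x_i - y_i| = |4 - 0| + |-1 - 4| = 4 + 5 = 9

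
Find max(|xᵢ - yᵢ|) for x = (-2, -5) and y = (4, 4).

max(|x_i - y_i|) = max(|-2 - 4|, |-5 - 4|) = max(6, 9) = 9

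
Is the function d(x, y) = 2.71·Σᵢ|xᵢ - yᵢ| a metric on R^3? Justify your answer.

Yes. The L1 (Manhattan) norm induces a metric on R^3, and multiplying a metric by a positive constant 2.71 > 0 preserves all four axioms: non-negativity (2.71·||x-y|| ≥ 0), identity (2.71·||x-y|| = 0 ⟺ ||x-y|| = 0 ⟺ x = y), symmetry (||x-y|| = ||y-x||), and the triangle inequality (2.71·||x-z|| ≤ 2.71·||x-y|| + 2.71·||y-z||). So d is a metric.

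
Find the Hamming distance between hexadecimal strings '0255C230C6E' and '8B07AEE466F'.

Differing positions: 1, 2, 3, 4, 5, 6, 7, 8, 9, 11. Hamming distance = 10.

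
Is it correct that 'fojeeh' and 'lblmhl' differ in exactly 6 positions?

Differing positions: 1, 2, 3, 4, 5, 6. Hamming distance = 6, so the claim is true.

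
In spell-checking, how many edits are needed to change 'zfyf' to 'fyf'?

Let D[i][j] be the edit distance between the first i characters of 'zfyf' and the first j characters of 'fyf', with D[i][0] = i, D[0][j] = j, and D[i][j] = D[i-1][j-1] if the characters match, else 1 + min(D[i-1][j], D[i][j-1], D[i-1][j-1]). Filling the table (rows: prefixes of 'zfyf', columns: prefixes of 'fyf'):
     ε  f  y  f
  ε  0  1  2  3
  z  1  1  2  3
  f  2  1  2  2
  y  3  2  1  2
  f  4  3  2  1
The bottom-right entry gives D[4][3] = 1, so no sequence of fewer than 1 edit works. Backtracking through the table gives one optimal edit sequence (1 edit):
  zfyf → fyf (del z @1)
Edit distance = 1.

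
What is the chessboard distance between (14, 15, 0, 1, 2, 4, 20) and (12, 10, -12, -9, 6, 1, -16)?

max(|x_i - y_i|) = max(|14 - 12|, |15 - 10|, |0 - (-12)|, |1 - (-9)|, |2 - 6|, |4 - 1|, |20 - (-16)|) = max(2, 5, 12, 10, 4, 3, 36) = 36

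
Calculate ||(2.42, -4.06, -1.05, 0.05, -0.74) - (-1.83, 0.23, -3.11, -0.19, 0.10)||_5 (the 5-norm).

(Σ|x_i - y_i|^5)^(1/5) = (|2.42 - (-1.83)|^5 + |-4.06 - 0.23|^5 + |-1.05 - (-3.11)|^5 + |0.05 - (-0.19)|^5 + |-0.74 - 0.1|^5)^(1/5)
= (4.25^5 + 4.29^5 + 2.06^5 + 0.24^5 + 0.84^5)^(1/5) ≈ (1386.5791 + 1453.0697 + 37.0968 + 0.0008 + 0.4182)^(1/5) = (2877.1646)^(1/5) ≈ 4.9181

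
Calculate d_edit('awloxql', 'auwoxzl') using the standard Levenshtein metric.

Let D[i][j] be the edit distance between the first i characters of 'awloxql' and the first j characters of 'auwoxzl', with D[i][0] = i, D[0][j] = j, and D[i][j] = D[i-1][j-1] if the characters match, else 1 + min(D[i-1][j], D[i][j-1], D[i-1][j-1]). Filling the table (rows: prefixes of 'awloxql', columns: prefixes of 'auwoxzl'):
     ε  a  u  w  o  x  z  l
  ε  0  1  2  3  4  5  6  7
  a  1  0  1  2  3  4  5  6
  w  2  1  1  1  2  3  4  5
  l  3  2  2  2  2  3  4  4
  o  4  3  3  3  2  3  4  5
  x  5  4  4  4  3  2  3  4
  q  6  5  5  5  4  3  3  4
  l  7  6  6  6  5  4  4  3
The bottom-right entry gives D[7][7] = 3, so no sequence of fewer than 3 edits works. Backtracking through the table gives one optimal edit sequence (3 edits):
  awloxql → auloxql (sub w→u @2)
  auloxql → auwoxql (sub l→w @3)
  auwoxql → auwoxzl (sub q→z @6)
Edit distance = 3.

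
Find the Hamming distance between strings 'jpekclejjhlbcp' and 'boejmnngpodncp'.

Differing positions: 1, 2, 4, 5, 6, 7, 8, 9, 10, 11, 12. Hamming distance = 11.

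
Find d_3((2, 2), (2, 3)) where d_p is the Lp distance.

(Σ|x_i - y_i|^3)^(1/3) = (|2 - 2|^3 + |2 - 3|^3)^(1/3)
= (0^3 + 1^3)^(1/3) = (0 + 1)^(1/3) = (1)^(1/3) = 1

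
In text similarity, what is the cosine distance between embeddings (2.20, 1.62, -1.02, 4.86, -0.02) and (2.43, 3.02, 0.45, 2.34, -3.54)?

With u = (2.20, 1.62, -1.02, 4.86, -0.02), v = (2.43, 3.02, 0.45, 2.34, -3.54):
u·v = 2.2·2.43 + 1.62·3.02 + (-1.02)·0.45 + 4.86·2.34 + (-0.02)·(-3.54) = 5.346 + 4.8924 + (-0.459) + 11.3724 + 0.0708 = 21.2226.
|u| = √(2.2² + 1.62² + (-1.02)² + 4.86² + (-0.02)²) = √(4.84 + 2.6244 + 1.0404 + 23.6196 + 0.0004) = √32.1248, |v| = √(2.43² + 3.02² + 0.45² + 2.34² + (-3.54)²) = √(5.9049 + 9.1204 + 0.2025 + 5.4756 + 12.5316) = √33.235.
cos θ = (u·v)/(|u||v|) = 21.2226/(√32.1248·√33.235) ≈ 0.6495
Cosine distance = 1 - cos θ ≈ 1 - 0.6495 = 0.3505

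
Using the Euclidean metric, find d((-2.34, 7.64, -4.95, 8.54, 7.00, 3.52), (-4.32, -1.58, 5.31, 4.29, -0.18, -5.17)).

√(Σ(x_i - y_i)²) = √((-2.34 - (-4.32))² + (7.64 - (-1.58))² + (-4.95 - 5.31)² + (8.54 - 4.29)² + (7 - (-0.18))² + (3.52 - (-5.17))²)
= √(1.98² + 9.22² + (-10.26)² + 4.25² + 7.18² + 8.69²) = √(3.9204 + 85.0084 + 105.2676 + 18.0625 + 51.5524 + 75.5161) = √339.3274 ≈ 18.4208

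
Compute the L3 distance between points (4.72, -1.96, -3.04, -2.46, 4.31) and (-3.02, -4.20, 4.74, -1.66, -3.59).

(Σ|x_i - y_i|^3)^(1/3) = (|4.72 - (-3.02)|^3 + |-1.96 - (-4.2)|^3 + |-3.04 - 4.74|^3 + |-2.46 - (-1.66)|^3 + |4.31 - (-3.59)|^3)^(1/3)
= (7.74^3 + 2.24^3 + 7.78^3 + 0.8^3 + 7.9^3)^(1/3) ≈ (463.6848 + 11.2394 + 470.911 + 0.512 + 493.039)^(1/3) = (1439.3862)^(1/3) ≈ 11.2908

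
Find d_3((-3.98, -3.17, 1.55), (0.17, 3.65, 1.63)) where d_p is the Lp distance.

(Σ|x_i - y_i|^3)^(1/3) = (|-3.98 - 0.17|^3 + |-3.17 - 3.65|^3 + |1.55 - 1.63|^3)^(1/3)
= (4.15^3 + 6.82^3 + 0.08^3)^(1/3) ≈ (71.4734 + 317.2146 + 0.0005)^(1/3) = (388.6885)^(1/3) ≈ 7.2979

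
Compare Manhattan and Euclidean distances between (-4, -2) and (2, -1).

L1 = |-4 - 2| + |-2 - (-1)| = 6 + 1 = 7
L2 = √(6² + 1²) = √37 ≈ 6.0828
L1 ≥ L2 always (equality iff movement is along one axis); L1 > L2 here.
Ratio L1/L2 = 7/√37 ≈ 1.1508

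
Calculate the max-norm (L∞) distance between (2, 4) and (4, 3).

max(|x_i - y_i|) = max(|2 - 4|, |4 - 3|) = max(2, 1) = 2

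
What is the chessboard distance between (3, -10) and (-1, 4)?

max(|x_i - y_i|) = max(|3 - (-1)|, |-10 - 4|) = max(4, 14) = 14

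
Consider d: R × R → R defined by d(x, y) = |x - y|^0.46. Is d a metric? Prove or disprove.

Yes. With 0 < p = 0.46 ≤ 1, d(x,y) = |x-y|^0.46 is a metric on R. Non-negativity and symmetry are immediate; |x-y|^0.46 = 0 ⟺ |x-y| = 0 ⟺ x = y. For the triangle inequality, the function t ↦ t^0.46 is subadditive on [0,∞) when p ≤ 1, so |x-z|^0.46 ≤ (|x-y| + |y-z|)^0.46 ≤ |x-y|^0.46 + |y-z|^0.46.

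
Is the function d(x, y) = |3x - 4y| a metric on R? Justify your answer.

No. d fails symmetry: d(5, 2) = |3·5 - 4·2| = |7| = 7, but d(2, 5) = |3·2 - 4·5| = |-14| = 14. Since 7 ≠ 14, d(x,y) ≠ d(y,x) in general.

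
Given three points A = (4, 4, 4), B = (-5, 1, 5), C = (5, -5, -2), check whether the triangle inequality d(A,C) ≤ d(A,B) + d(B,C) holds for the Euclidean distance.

d(A,B) = √(9² + 3² + 1²) = √91 ≈ 9.5394, d(B,C) = √(10² + 6² + 7²) = √185 ≈ 13.6015, d(A,C) = √(1² + 9² + 6²) = √118 ≈ 10.8628.
d(A,C) ≈ 10.8628 ≤ 9.5394 + 13.6015 = 23.1409. Triangle inequality is satisfied.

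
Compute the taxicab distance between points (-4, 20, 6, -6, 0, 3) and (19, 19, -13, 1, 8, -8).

Σ|x_i - y_i| = |-4 - 19| + |20 - 19| + |6 - (-13)| + |-6 - 1| + |0 - 8| + |3 - (-8)| = 23 + 1 + 19 + 7 + 8 + 11 = 69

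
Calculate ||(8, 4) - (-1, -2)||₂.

√(Σ(x_i - y_i)²) = √((8 - (-1))² + (4 - (-2))²)
= √(9² + 6²) = √(81 + 36) = √117 ≈ 10.8167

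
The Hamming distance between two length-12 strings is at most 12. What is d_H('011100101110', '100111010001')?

Differing positions: 1, 2, 3, 5, 6, 7, 8, 9, 10, 11, 12. Hamming distance = 11. The maximum possible Hamming distance for length-12 strings is 12, so d_H/12 = 11/12 ≈ 0.9167.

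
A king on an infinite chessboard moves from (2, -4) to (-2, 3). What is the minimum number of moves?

max(|x_i - y_i|) = max(|2 - (-2)|, |-4 - 3|) = max(4, 7) = 7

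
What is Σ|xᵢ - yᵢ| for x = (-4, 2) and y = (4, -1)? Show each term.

Σ|x_i - y_i| = |-4 - 4| + |2 - (-1)| = 8 + 3 = 11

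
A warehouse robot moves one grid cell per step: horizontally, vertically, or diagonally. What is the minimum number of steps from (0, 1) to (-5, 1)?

max(|x_i - y_i|) = max(|0 - (-5)|, |1 - 1|) = max(5, 0) = 5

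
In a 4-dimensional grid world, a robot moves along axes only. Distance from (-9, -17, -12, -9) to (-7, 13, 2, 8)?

Σ|x_i - y_i| = |-9 - (-7)| + |-17 - 13| + |-12 - 2| + |-9 - 8| = 2 + 30 + 14 + 17 = 63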